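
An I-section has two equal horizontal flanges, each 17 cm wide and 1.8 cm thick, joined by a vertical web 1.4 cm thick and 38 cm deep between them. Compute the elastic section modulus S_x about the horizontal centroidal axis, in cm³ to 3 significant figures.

S_x ≈ 1470 cm³

Break the section into simple shapes (no overlaps), measuring from the bottom-left corner of the bounding box.
Bottom flange: 17 × 1.8, A = 30.6 cm², y = 0.9 cm, Ī = 8.262 cm⁴.
Web: 1.4 × 38, A = 53.2 cm², y = 20.8 cm, Ī = 6401.7 cm⁴.
Top flange: 17 × 1.8, A = 30.6 cm², y = 40.7 cm, Ī = 8.262 cm⁴.
By symmetry the centroid is at mid-height, ȳ = 20.8 cm.
Transfer each piece to the horizontal centroidal axis using Ī + A·d² with d = y − 20.8:
  bottom flange: d = -19.9 cm → contributes +12 126 cm⁴
  web: d = 0 cm → contributes +6401.7 cm⁴
  top flange: d = 19.9 cm → contributes +12 126 cm⁴
Total I = 30 654 cm⁴.
Extreme fibre distance c = 20.8 cm; S = I/c = 1473.8 cm³.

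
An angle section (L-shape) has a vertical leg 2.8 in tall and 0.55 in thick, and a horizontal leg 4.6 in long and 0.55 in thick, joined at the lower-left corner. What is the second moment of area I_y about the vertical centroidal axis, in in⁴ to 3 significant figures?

Treat the section as a set of non-overlapping primitives; coordinates are from the bounding-box lower-left.
Vertical leg: 0.55 × 2.8, A = 1.54 in², x = 0.275 in, Ī = 0.038821 in⁴.
Horizontal leg (remainder): 4.05 × 0.55, A = 2.2275 in², x = 2.575 in, Ī = 3.0447 in⁴.
Centroid: x̄ = ΣA·x / ΣA = 1.6349 in.
Transfer each piece to the vertical centroidal axis using Ī + A·d² with d = x − 1.6349:
  vertical leg: d = -1.3599 in → contributes +2.8866 in⁴
  horizontal leg (remainder): d = 0.94015 in → contributes +5.0135 in⁴
Total I = 7.9001 in⁴.

I_y ≈ 7.90 in⁴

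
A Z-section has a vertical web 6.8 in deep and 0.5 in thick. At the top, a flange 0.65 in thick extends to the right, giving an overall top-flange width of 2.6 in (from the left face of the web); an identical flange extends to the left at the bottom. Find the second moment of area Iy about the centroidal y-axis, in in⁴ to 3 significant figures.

Break the section into simple shapes (no overlaps), measuring from the bottom-left corner of the bounding box.
Web: 0.5 × 6.8, A = 3.4 in², x = 2.35 in, Ī = 0.070833 in⁴.
Top flange (beyond web): 2.1 × 0.65, A = 1.365 in², x = 3.65 in, Ī = 0.50164 in⁴.
Bottom flange (beyond web): 2.1 × 0.65, A = 1.365 in², x = 1.05 in, Ī = 0.50164 in⁴.
Centroid: x̄ = ΣA·x / ΣA = 2.35 in.
Transfer each piece to the centroidal y-axis using Ī + A·d² with d = x − 2.35:
  web: d = 0 in → contributes +0.070833 in⁴
  top flange (beyond web): d = 1.3 in → contributes +2.8085 in⁴
  bottom flange (beyond web): d = -1.3 in → contributes +2.8085 in⁴
Total I = 5.6878 in⁴.

Iy ≈ 5.69 in⁴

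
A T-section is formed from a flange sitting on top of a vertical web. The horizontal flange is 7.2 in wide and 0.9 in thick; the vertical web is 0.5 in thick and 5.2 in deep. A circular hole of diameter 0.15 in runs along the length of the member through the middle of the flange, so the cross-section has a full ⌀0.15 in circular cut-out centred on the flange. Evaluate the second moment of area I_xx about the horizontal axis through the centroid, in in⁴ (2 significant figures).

Break the section into simple shapes (no overlaps), measuring from the bottom-left corner of the bounding box.
Flange: 7.2 × 0.9, A = 6.48 in², y = 5.65 in, Ī = 0.4374 in⁴.
Web: 0.5 × 5.2, A = 2.6 in², y = 2.6 in, Ī = 5.859 in⁴.
Hole (subtracted): ⌀0.15, A = 0.01767 in², y = 5.65 in, Ī = 0.00002485 in⁴.
Centroid: ȳ = ΣA·y / ΣA = 4.775 in.
Transfer each piece to the horizontal axis through the centroid using Ī + A·d² with d = y − 4.775:
  flange: d = 0.8751 in → contributes +5.399 in⁴
  web: d = -2.175 in → contributes +18.16 in⁴
  hole: d = 0.8751 in → contributes −0.01356 in⁴
Total I = 23.54 in⁴.

I_xx ≈ 24 in⁴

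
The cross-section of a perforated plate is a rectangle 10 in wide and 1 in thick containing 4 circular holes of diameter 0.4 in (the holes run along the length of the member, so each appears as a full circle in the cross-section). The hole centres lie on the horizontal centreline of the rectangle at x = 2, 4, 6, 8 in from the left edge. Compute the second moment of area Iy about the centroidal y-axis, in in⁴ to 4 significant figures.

Break the section into simple shapes (no overlaps), measuring from the bottom-left corner of the bounding box.
Plate: 10 × 1, A = 10 in², x = 5 in, Ī = 83.3333 in⁴.
Hole 1 (subtracted): ⌀0.4, A = 0.125664 in², x = 2 in, Ī = 0.00125664 in⁴.
Hole 2 (subtracted): ⌀0.4, A = 0.125664 in², x = 4 in, Ī = 0.00125664 in⁴.
Hole 3 (subtracted): ⌀0.4, A = 0.125664 in², x = 6 in, Ī = 0.00125664 in⁴.
Hole 4 (subtracted): ⌀0.4, A = 0.125664 in², x = 8 in, Ī = 0.00125664 in⁴.
By symmetry the centroid is at mid-width, x̄ = 5 in.
Transfer each piece to the centroidal y-axis using Ī + A·d² with d = x − 5:
  plate: d = 0 in → contributes +83.3333 in⁴
  hole 1: d = -3 in → contributes −1.13223 in⁴
  hole 2: d = -1 in → contributes −0.12692 in⁴
  hole 3: d = 1 in → contributes −0.12692 in⁴
  hole 4: d = 3 in → contributes −1.13223 in⁴
Total I = 80.815 in⁴.

Iy ≈ 80.82 in⁴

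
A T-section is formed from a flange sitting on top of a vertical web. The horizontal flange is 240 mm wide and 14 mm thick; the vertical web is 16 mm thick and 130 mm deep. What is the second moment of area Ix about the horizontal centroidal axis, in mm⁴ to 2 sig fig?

Split into non-overlapping primitives; take the origin at the lower-left of the bounding box.
Flange: 240 × 14, A = 3 360 mm², y = 137 mm, Ī = 54 880 mm⁴.
Web: 16 × 130, A = 2 080 mm², y = 65 mm, Ī = 2 929 333 mm⁴.
Centroid: ȳ = ΣA·y / ΣA = 109.5 mm.
Transfer each piece to the horizontal centroidal axis using Ī + A·d² with d = y − 109.5:
  flange: d = 27.53 mm → contributes +2 601 318 mm⁴
  web: d = -44.47 mm → contributes +7 042 810 mm⁴
Total I = 9 644 129 mm⁴.

Ix ≈ 9.6 × 10⁶ mm⁴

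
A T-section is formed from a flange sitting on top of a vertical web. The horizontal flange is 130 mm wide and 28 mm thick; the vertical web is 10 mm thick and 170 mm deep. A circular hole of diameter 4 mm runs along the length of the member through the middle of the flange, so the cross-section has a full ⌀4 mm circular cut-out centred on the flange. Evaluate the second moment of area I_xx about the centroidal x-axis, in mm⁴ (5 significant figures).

I_xx ≈ 1.5677 × 10⁷ mm⁴

Treat the section as a set of non-overlapping primitives; coordinates are from the bounding-box lower-left.
Flange: 130 × 28, A = 3 640 mm², y = 184 mm, Ī = 237813.3 mm⁴.
Web: 10 × 170, A = 1 700 mm², y = 85 mm, Ī = 4 094 167 mm⁴.
Hole (subtracted): ⌀4, A = 12.56637 mm², y = 184 mm, Ī = 12.56637 mm⁴.
Centroid: ȳ = ΣA·y / ΣA = 152.4088 mm.
Transfer each piece to the centroidal x-axis using Ī + A·d² with d = y − 152.4088:
  flange: d = 31.5912 mm → contributes +3 870 547 mm⁴
  web: d = -67.4088 mm → contributes +11 818 876 mm⁴
  hole: d = 31.5912 mm → contributes −12553.85 mm⁴
Total I = 15 676 869 mm⁴.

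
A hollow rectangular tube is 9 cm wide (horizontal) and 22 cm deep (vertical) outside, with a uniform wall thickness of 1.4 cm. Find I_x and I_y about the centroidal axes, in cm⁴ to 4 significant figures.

I_x ≈ 4329 cm⁴, I_y ≈ 955.2 cm⁴

Decompose the section into non-overlapping parts with the origin at the bottom-left of its bounding rectangle.
Outer rectangle: 9 × 22, A = 198 cm², y = 11 cm, Ī = 7 986 cm⁴.
Inner void (subtracted): 6.2 × 19.2, A = 119.04 cm², y = 11 cm, Ī = 3656.91 cm⁴.
By symmetry the centroid is at mid-height, ȳ = 11 cm.
All pieces are centred on the centroidal x-axis, so I = ΣĪ (holes subtracted) = 4329.09 cm⁴.
Repeating about the centroidal y-axis gives I_y = 955.175 cm⁴.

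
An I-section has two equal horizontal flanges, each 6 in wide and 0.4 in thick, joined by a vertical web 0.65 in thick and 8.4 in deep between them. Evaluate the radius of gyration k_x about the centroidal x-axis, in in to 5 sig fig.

k_x ≈ 3.4918 in

Split into non-overlapping primitives; take the origin at the lower-left of the bounding box.
Bottom flange: 6 × 0.4, A = 2.4 in², y = 0.2 in, Ī = 0.032 in⁴.
Web: 0.65 × 8.4, A = 5.46 in², y = 4.6 in, Ī = 32.1048 in⁴.
Top flange: 6 × 0.4, A = 2.4 in², y = 9 in, Ī = 0.032 in⁴.
By symmetry the centroid is at mid-height, ȳ = 4.6 in.
Transfer each piece to the centroidal x-axis using Ī + A·d² with d = y − 4.6:
  bottom flange: d = -4.4 in → contributes +46.496 in⁴
  web: d = 0 in → contributes +32.1048 in⁴
  top flange: d = 4.4 in → contributes +46.496 in⁴
Total I = 125.0968 in⁴.
Radius of gyration: k = √(I/A) = √(125.0968 / 10.26) = 3.4918 in.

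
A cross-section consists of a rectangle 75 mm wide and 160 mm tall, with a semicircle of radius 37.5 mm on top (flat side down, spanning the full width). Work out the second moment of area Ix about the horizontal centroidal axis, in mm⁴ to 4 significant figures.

Ix ≈ 4.298 × 10⁷ mm⁴

Treat the section as a set of non-overlapping primitives; coordinates are from the bounding-box lower-left.
Rectangular body: 75 × 160, A = 12 000 mm², y = 80 mm, Ī = 25 600 000 mm⁴.
Semicircular cap: semicircle r = 37.5, A = 2208.93 mm², y = 175.915 mm, Ī = 217 049 mm⁴.
Centroid: ȳ = ΣA·y / ΣA = 94.9111 mm.
Transfer each piece to the horizontal centroidal axis using Ī + A·d² with d = y − 94.9111:
  rectangular body: d = -14.9111 mm → contributes +28 268 091 mm⁴
  semicircular cap: d = 81.0044 mm → contributes +14 711 426 mm⁴
Total I = 42 979 517 mm⁴.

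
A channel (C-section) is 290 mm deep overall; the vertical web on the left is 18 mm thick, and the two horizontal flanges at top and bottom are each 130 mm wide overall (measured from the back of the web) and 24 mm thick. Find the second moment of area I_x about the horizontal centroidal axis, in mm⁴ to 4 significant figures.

I_x ≈ 1.319 × 10⁸ mm⁴

Decompose the section into non-overlapping parts with the origin at the bottom-left of its bounding rectangle.
Web: 18 × 290, A = 5 220 mm², y = 145 mm, Ī = 36 583 500 mm⁴.
Top flange (beyond web): 112 × 24, A = 2 688 mm², y = 278 mm, Ī = 129 024 mm⁴.
Bottom flange (beyond web): 112 × 24, A = 2 688 mm², y = 12 mm, Ī = 129 024 mm⁴.
By symmetry the centroid is at mid-height, ȳ = 145 mm.
Transfer each piece to the horizontal centroidal axis using Ī + A·d² with d = y − 145:
  web: d = 0 mm → contributes +36 583 500 mm⁴
  top flange (beyond web): d = 133 mm → contributes +47 677 056 mm⁴
  bottom flange (beyond web): d = -133 mm → contributes +47 677 056 mm⁴
Total I = 131 937 612 mm⁴.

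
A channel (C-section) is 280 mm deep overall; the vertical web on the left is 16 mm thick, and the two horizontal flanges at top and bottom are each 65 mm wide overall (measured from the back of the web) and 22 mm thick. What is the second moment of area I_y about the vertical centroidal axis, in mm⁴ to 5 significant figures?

I_y ≈ 2.0644 × 10⁶ mm⁴

Break the section into simple shapes (no overlaps), measuring from the bottom-left corner of the bounding box.
Web: 16 × 280, A = 4 480 mm², x = 8 mm, Ī = 95573.33 mm⁴.
Top flange (beyond web): 49 × 22, A = 1 078 mm², x = 40.5 mm, Ī = 215689.8 mm⁴.
Bottom flange (beyond web): 49 × 22, A = 1 078 mm², x = 40.5 mm, Ī = 215689.8 mm⁴.
Centroid: x̄ = ΣA·x / ΣA = 18.55907 mm.
Transfer each piece to the vertical centroidal axis using Ī + A·d² with d = x − 18.55907:
  web: d = -10.55907 mm → contributes +595066.4 mm⁴
  top flange (beyond web): d = 21.94093 mm → contributes +734643.7 mm⁴
  bottom flange (beyond web): d = 21.94093 mm → contributes +734643.7 mm⁴
Total I = 2 064 354 mm⁴.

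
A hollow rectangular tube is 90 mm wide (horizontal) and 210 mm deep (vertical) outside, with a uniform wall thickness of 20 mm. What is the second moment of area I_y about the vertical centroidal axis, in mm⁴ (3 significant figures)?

I_y ≈ 1.10 × 10⁷ mm⁴

Break the section into simple shapes (no overlaps), measuring from the bottom-left corner of the bounding box.
Outer rectangle: 90 × 210, A = 18 900 mm², x = 45 mm, Ī = 12 757 500 mm⁴.
Inner void (subtracted): 50 × 170, A = 8 500 mm², x = 45 mm, Ī = 1 770 833 mm⁴.
By symmetry the centroid is at mid-width, x̄ = 45 mm.
All pieces are centred on the vertical centroidal axis, so I = ΣĪ (holes subtracted) = 10 986 667 mm⁴.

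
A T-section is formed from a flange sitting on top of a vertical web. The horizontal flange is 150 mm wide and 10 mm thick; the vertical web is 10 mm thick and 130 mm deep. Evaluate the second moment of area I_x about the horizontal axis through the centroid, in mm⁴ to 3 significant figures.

Split into non-overlapping primitives; take the origin at the lower-left of the bounding box.
Flange: 150 × 10, A = 1 500 mm², y = 135 mm, Ī = 12 500 mm⁴.
Web: 10 × 130, A = 1 300 mm², y = 65 mm, Ī = 1 830 833 mm⁴.
Centroid: ȳ = ΣA·y / ΣA = 102.5 mm.
Transfer each piece to the horizontal axis through the centroid using Ī + A·d² with d = y − 102.5:
  flange: d = 32.5 mm → contributes +1 596 875 mm⁴
  web: d = -37.5 mm → contributes +3 658 958 mm⁴
Total I = 5 255 833 mm⁴.

I_x ≈ 5.26 × 10⁶ mm⁴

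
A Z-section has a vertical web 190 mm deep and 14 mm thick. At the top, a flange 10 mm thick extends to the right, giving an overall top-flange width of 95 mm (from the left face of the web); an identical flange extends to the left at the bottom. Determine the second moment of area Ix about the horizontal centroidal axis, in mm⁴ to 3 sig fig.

Split into non-overlapping primitives; take the origin at the lower-left of the bounding box.
Web: 14 × 190, A = 2 660 mm², y = 95 mm, Ī = 8 002 167 mm⁴.
Top flange (beyond web): 81 × 10, A = 810 mm², y = 185 mm, Ī = 6 750 mm⁴.
Bottom flange (beyond web): 81 × 10, A = 810 mm², y = 5 mm, Ī = 6 750 mm⁴.
Centroid: ȳ = ΣA·y / ΣA = 95 mm.
Transfer each piece to the horizontal centroidal axis using Ī + A·d² with d = y − 95:
  web: d = 0 mm → contributes +8 002 167 mm⁴
  top flange (beyond web): d = 90 mm → contributes +6 567 750 mm⁴
  bottom flange (beyond web): d = -90 mm → contributes +6 567 750 mm⁴
Total I = 21 137 667 mm⁴.

Ix ≈ 2.11 × 10⁷ mm⁴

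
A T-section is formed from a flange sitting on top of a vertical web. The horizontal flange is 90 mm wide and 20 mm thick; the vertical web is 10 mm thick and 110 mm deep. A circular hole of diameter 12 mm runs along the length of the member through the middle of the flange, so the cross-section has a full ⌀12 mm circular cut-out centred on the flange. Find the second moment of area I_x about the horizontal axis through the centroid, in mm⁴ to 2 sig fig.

I_x ≈ 4.0 × 10⁶ mm⁴

Split into non-overlapping primitives; take the origin at the lower-left of the bounding box.
Flange: 90 × 20, A = 1 800 mm², y = 120 mm, Ī = 60 000 mm⁴.
Web: 10 × 110, A = 1 100 mm², y = 55 mm, Ī = 1 109 167 mm⁴.
Hole (subtracted): ⌀12, A = 113.1 mm², y = 120 mm, Ī = 1 018 mm⁴.
Centroid: ȳ = ΣA·y / ΣA = 94.34 mm.
Transfer each piece to the horizontal axis through the centroid using Ī + A·d² with d = y − 94.34:
  flange: d = 25.66 mm → contributes +1 244 789 mm⁴
  web: d = -39.34 mm → contributes +2 811 936 mm⁴
  hole: d = 25.66 mm → contributes −75 460 mm⁴
Total I = 3 981 265 mm⁴.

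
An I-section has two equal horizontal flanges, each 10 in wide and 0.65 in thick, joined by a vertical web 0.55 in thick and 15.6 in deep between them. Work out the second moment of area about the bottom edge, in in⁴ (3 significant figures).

I_base ≈ 2570 in⁴

Treat the section as a set of non-overlapping primitives; coordinates are from the bounding-box lower-left.
Bottom flange: 10 × 0.65, A = 6.5 in², y = 0.325 in, Ī = 0.22885 in⁴.
Web: 0.55 × 15.6, A = 8.58 in², y = 8.45 in, Ī = 174 in⁴.
Top flange: 10 × 0.65, A = 6.5 in², y = 16.575 in, Ī = 0.22885 in⁴.
Transfer each piece to a horizontal axis along the bottom face using Ī + A·d² with d = y − 0:
  bottom flange: d = 0.325 in → contributes +0.91542 in⁴
  web: d = 8.45 in → contributes +786.64 in⁴
  top flange: d = 16.575 in → contributes +1 786 in⁴
Total I = 2573.5 in⁴.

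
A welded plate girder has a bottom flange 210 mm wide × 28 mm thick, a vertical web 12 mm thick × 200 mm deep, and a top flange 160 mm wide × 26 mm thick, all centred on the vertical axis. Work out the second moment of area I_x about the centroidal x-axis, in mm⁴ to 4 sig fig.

I_x ≈ 1.349 × 10⁸ mm⁴

Treat the section as a set of non-overlapping primitives; coordinates are from the bounding-box lower-left.
Bottom plate: 210 × 28, A = 5 880 mm², y = 14 mm, Ī = 384 160 mm⁴.
Web plate: 12 × 200, A = 2 400 mm², y = 128 mm, Ī = 8 000 000 mm⁴.
Top plate: 160 × 26, A = 4 160 mm², y = 241 mm, Ī = 234 347 mm⁴.
Centroid: ȳ = ΣA·y / ΣA = 111.904 mm.
Transfer each piece to the centroidal x-axis using Ī + A·d² with d = y − 111.904:
  bottom plate: d = -97.9035 mm → contributes +56 744 563 mm⁴
  web plate: d = 16.0965 mm → contributes +8 621 831 mm⁴
  top plate: d = 129.096 mm → contributes +69 564 477 mm⁴
Total I = 134 930 871 mm⁴.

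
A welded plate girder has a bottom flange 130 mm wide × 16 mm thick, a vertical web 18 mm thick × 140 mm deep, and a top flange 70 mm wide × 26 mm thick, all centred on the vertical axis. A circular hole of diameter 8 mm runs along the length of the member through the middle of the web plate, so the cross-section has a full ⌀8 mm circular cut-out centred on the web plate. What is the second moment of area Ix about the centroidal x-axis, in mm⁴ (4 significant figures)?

Ix ≈ 2.944 × 10⁷ mm⁴

Break the section into simple shapes (no overlaps), measuring from the bottom-left corner of the bounding box.
Bottom plate: 130 × 16, A = 2 080 mm², y = 8 mm, Ī = 44373.3 mm⁴.
Web plate: 18 × 140, A = 2 520 mm², y = 86 mm, Ī = 4 116 000 mm⁴.
Top plate: 70 × 26, A = 1 820 mm², y = 169 mm, Ī = 102 527 mm⁴.
Hole (subtracted): ⌀8, A = 50.2655 mm², y = 86 mm, Ī = 201.062 mm⁴.
Centroid: ȳ = ΣA·y / ΣA = 84.2448 mm.
Transfer each piece to the centroidal x-axis using Ī + A·d² with d = y − 84.2448:
  bottom plate: d = -76.2448 mm → contributes +12 135 982 mm⁴
  web plate: d = 1.75518 mm → contributes +4 123 763 mm⁴
  top plate: d = 84.7552 mm → contributes +13 176 387 mm⁴
  hole: d = 1.75518 mm → contributes −355.912 mm⁴
Total I = 29 435 776 mm⁴.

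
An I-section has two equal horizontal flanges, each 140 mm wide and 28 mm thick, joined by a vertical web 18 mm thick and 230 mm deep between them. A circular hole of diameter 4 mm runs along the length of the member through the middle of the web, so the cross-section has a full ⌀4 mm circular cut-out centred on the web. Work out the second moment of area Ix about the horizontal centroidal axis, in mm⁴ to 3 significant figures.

Ix ≈ 1.49 × 10⁸ mm⁴

Treat the section as a set of non-overlapping primitives; coordinates are from the bounding-box lower-left.
Bottom flange: 140 × 28, A = 3 920 mm², y = 14 mm, Ī = 256 107 mm⁴.
Web: 18 × 230, A = 4 140 mm², y = 143 mm, Ī = 18 250 500 mm⁴.
Top flange: 140 × 28, A = 3 920 mm², y = 272 mm, Ī = 256 107 mm⁴.
Hole (subtracted): ⌀4, A = 12.566 mm², y = 143 mm, Ī = 12.566 mm⁴.
By symmetry the centroid is at mid-height, ȳ = 143 mm.
Transfer each piece to the horizontal centroidal axis using Ī + A·d² with d = y − 143:
  bottom flange: d = -129 mm → contributes +65 488 827 mm⁴
  web: d = 0 mm → contributes +18 250 500 mm⁴
  top flange: d = 129 mm → contributes +65 488 827 mm⁴
  hole: d = 0 mm → contributes −12.566 mm⁴
Total I = 149 228 141 mm⁴.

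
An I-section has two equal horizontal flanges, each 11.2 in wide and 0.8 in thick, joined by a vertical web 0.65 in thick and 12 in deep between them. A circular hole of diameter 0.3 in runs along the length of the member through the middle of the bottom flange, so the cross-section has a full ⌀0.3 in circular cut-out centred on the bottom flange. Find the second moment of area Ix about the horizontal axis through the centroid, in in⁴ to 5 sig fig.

Ix ≈ 825.66 in⁴

Treat the section as a set of non-overlapping primitives; coordinates are from the bounding-box lower-left.
Bottom flange: 11.2 × 0.8, A = 8.96 in², y = 0.4 in, Ī = 0.4778667 in⁴.
Web: 0.65 × 12, A = 7.8 in², y = 6.8 in, Ī = 93.6 in⁴.
Top flange: 11.2 × 0.8, A = 8.96 in², y = 13.2 in, Ī = 0.4778667 in⁴.
Hole (subtracted): ⌀0.3, A = 0.07068583 in², y = 0.4 in, Ī = 0.0003976078 in⁴.
Centroid: ȳ = ΣA·y / ΣA = 6.817637 in.
Transfer each piece to the horizontal axis through the centroid using Ī + A·d² with d = y − 6.817637:
  bottom flange: d = -6.417637 in → contributes +369.5051 in⁴
  web: d = -0.01763748 in → contributes +93.60243 in⁴
  top flange: d = 6.382363 in → contributes +365.4594 in⁴
  hole: d = -6.417637 in → contributes −2.911669 in⁴
Total I = 825.6553 in⁴.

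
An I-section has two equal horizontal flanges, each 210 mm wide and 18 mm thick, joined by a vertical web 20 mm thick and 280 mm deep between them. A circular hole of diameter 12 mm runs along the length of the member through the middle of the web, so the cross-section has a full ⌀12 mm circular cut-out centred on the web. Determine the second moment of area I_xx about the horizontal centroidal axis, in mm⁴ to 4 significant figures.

I_xx ≈ 2.046 × 10⁸ mm⁴

Decompose the section into non-overlapping parts with the origin at the bottom-left of its bounding rectangle.
Bottom flange: 210 × 18, A = 3 780 mm², y = 9 mm, Ī = 102 060 mm⁴.
Web: 20 × 280, A = 5 600 mm², y = 158 mm, Ī = 36 586 667 mm⁴.
Top flange: 210 × 18, A = 3 780 mm², y = 307 mm, Ī = 102 060 mm⁴.
Hole (subtracted): ⌀12, A = 113.097 mm², y = 158 mm, Ī = 1017.88 mm⁴.
By symmetry the centroid is at mid-height, ȳ = 158 mm.
Transfer each piece to the horizontal centroidal axis using Ī + A·d² with d = y − 158:
  bottom flange: d = -149 mm → contributes +84 021 840 mm⁴
  web: d = 0 mm → contributes +36 586 667 mm⁴
  top flange: d = 149 mm → contributes +84 021 840 mm⁴
  hole: d = 0 mm → contributes −1017.88 mm⁴
Total I = 204 629 329 mm⁴.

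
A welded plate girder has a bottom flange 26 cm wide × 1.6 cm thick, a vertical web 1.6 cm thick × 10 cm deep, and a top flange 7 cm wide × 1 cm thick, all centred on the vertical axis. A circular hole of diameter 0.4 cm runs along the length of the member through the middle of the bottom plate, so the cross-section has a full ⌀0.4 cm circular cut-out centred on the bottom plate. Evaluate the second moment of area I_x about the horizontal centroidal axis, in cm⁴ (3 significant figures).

Break the section into simple shapes (no overlaps), measuring from the bottom-left corner of the bounding box.
Bottom plate: 26 × 1.6, A = 41.6 cm², y = 0.8 cm, Ī = 8.8747 cm⁴.
Web plate: 1.6 × 10, A = 16 cm², y = 6.6 cm, Ī = 133.33 cm⁴.
Top plate: 7 × 1, A = 7 cm², y = 12.1 cm, Ī = 0.58333 cm⁴.
Hole (subtracted): ⌀0.4, A = 0.12566 cm², y = 0.8 cm, Ī = 0.0012566 cm⁴.
Centroid: ȳ = ΣA·y / ΣA = 3.4662 cm.
Transfer each piece to the horizontal centroidal axis using Ī + A·d² with d = y − 3.4662:
  bottom plate: d = -2.6662 cm → contributes +304.59 cm⁴
  web plate: d = 3.1338 cm → contributes +290.47 cm⁴
  top plate: d = 8.6338 cm → contributes +522.38 cm⁴
  hole: d = -2.6662 cm → contributes −0.89454 cm⁴
Total I = 1116.5 cm⁴.

I_x ≈ 1120 cm⁴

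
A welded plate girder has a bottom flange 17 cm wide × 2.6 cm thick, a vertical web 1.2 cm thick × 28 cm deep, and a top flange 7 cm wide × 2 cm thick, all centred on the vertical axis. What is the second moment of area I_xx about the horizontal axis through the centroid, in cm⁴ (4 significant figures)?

I_xx ≈ 1.335 × 10⁴ cm⁴

Break the section into simple shapes (no overlaps), measuring from the bottom-left corner of the bounding box.
Bottom plate: 17 × 2.6, A = 44.2 cm², y = 1.3 cm, Ī = 24.8993 cm⁴.
Web plate: 1.2 × 28, A = 33.6 cm², y = 16.6 cm, Ī = 2195.2 cm⁴.
Top plate: 7 × 2, A = 14 cm², y = 31.6 cm, Ī = 4.66667 cm⁴.
Centroid: ȳ = ΣA·y / ΣA = 11.5209 cm.
Transfer each piece to the horizontal axis through the centroid using Ī + A·d² with d = y − 11.5209:
  bottom plate: d = -10.2209 cm → contributes +4642.35 cm⁴
  web plate: d = 5.07908 cm → contributes +3061.98 cm⁴
  top plate: d = 20.0791 cm → contributes +5649.04 cm⁴
Total I = 13353.4 cm⁴.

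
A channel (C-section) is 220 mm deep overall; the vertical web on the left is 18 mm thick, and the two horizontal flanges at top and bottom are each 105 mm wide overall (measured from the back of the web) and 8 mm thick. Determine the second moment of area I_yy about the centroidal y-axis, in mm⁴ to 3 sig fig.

Break the section into simple shapes (no overlaps), measuring from the bottom-left corner of the bounding box.
Web: 18 × 220, A = 3 960 mm², x = 9 mm, Ī = 106 920 mm⁴.
Top flange (beyond web): 87 × 8, A = 696 mm², x = 61.5 mm, Ī = 439 002 mm⁴.
Bottom flange (beyond web): 87 × 8, A = 696 mm², x = 61.5 mm, Ī = 439 002 mm⁴.
Centroid: x̄ = ΣA·x / ΣA = 22.655 mm.
Transfer each piece to the centroidal y-axis using Ī + A·d² with d = x − 22.655:
  web: d = -13.655 mm → contributes +845 266 mm⁴
  top flange (beyond web): d = 38.845 mm → contributes +1 489 236 mm⁴
  bottom flange (beyond web): d = 38.845 mm → contributes +1 489 236 mm⁴
Total I = 3 823 738 mm⁴.

I_yy ≈ 3.82 × 10⁶ mm⁴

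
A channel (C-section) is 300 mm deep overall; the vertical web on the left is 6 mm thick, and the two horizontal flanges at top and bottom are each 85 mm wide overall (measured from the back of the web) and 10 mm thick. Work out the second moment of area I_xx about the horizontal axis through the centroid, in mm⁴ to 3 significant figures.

Decompose the section into non-overlapping parts with the origin at the bottom-left of its bounding rectangle.
Web: 6 × 300, A = 1 800 mm², y = 150 mm, Ī = 13 500 000 mm⁴.
Top flange (beyond web): 79 × 10, A = 790 mm², y = 295 mm, Ī = 6583.3 mm⁴.
Bottom flange (beyond web): 79 × 10, A = 790 mm², y = 5 mm, Ī = 6583.3 mm⁴.
By symmetry the centroid is at mid-height, ȳ = 150 mm.
Transfer each piece to the horizontal axis through the centroid using Ī + A·d² with d = y − 150:
  web: d = 0 mm → contributes +13 500 000 mm⁴
  top flange (beyond web): d = 145 mm → contributes +16 616 333 mm⁴
  bottom flange (beyond web): d = -145 mm → contributes +16 616 333 mm⁴
Total I = 46 732 667 mm⁴.

I_xx ≈ 4.67 × 10⁷ mm⁴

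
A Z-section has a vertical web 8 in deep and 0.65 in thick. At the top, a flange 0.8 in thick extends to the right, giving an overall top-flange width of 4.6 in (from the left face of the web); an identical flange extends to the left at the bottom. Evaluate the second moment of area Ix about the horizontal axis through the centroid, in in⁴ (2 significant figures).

Ix ≈ 110 in⁴

Decompose the section into non-overlapping parts with the origin at the bottom-left of its bounding rectangle.
Web: 0.65 × 8, A = 5.2 in², y = 4 in, Ī = 27.73 in⁴.
Top flange (beyond web): 3.95 × 0.8, A = 3.16 in², y = 7.6 in, Ī = 0.1685 in⁴.
Bottom flange (beyond web): 3.95 × 0.8, A = 3.16 in², y = 0.4 in, Ī = 0.1685 in⁴.
Centroid: ȳ = ΣA·y / ΣA = 4 in.
Transfer each piece to the horizontal axis through the centroid using Ī + A·d² with d = y − 4:
  web: d = 0 in → contributes +27.73 in⁴
  top flange (beyond web): d = 3.6 in → contributes +41.12 in⁴
  bottom flange (beyond web): d = -3.6 in → contributes +41.12 in⁴
Total I = 110 in⁴.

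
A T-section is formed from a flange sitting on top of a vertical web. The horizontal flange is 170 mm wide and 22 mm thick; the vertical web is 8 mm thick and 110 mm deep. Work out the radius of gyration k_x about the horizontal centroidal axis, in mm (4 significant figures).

k_x ≈ 29.94 mm

Decompose the section into non-overlapping parts with the origin at the bottom-left of its bounding rectangle.
Flange: 170 × 22, A = 3 740 mm², y = 121 mm, Ī = 150 847 mm⁴.
Web: 8 × 110, A = 880 mm², y = 55 mm, Ī = 887 333 mm⁴.
Centroid: ȳ = ΣA·y / ΣA = 108.429 mm.
Transfer each piece to the horizontal centroidal axis using Ī + A·d² with d = y − 108.429:
  flange: d = 12.5714 mm → contributes +741 919 mm⁴
  web: d = -53.4286 mm → contributes +3 399 392 mm⁴
Total I = 4 141 311 mm⁴.
Radius of gyration: k = √(I/A) = √(4 141 311 / 4 620) = 29.9397 mm.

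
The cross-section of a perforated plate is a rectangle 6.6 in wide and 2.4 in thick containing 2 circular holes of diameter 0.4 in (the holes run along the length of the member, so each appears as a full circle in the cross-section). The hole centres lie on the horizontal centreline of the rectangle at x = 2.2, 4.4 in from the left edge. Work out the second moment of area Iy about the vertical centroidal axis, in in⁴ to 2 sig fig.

Iy ≈ 57 in⁴

Split into non-overlapping primitives; take the origin at the lower-left of the bounding box.
Plate: 6.6 × 2.4, A = 15.84 in², x = 3.3 in, Ī = 57.5 in⁴.
Hole 1 (subtracted): ⌀0.4, A = 0.1257 in², x = 2.2 in, Ī = 0.001257 in⁴.
Hole 2 (subtracted): ⌀0.4, A = 0.1257 in², x = 4.4 in, Ī = 0.001257 in⁴.
By symmetry the centroid is at mid-width, x̄ = 3.3 in.
Transfer each piece to the vertical centroidal axis using Ī + A·d² with d = x − 3.3:
  plate: d = 0 in → contributes +57.5 in⁴
  hole 1: d = -1.1 in → contributes −0.1533 in⁴
  hole 2: d = 1.1 in → contributes −0.1533 in⁴
Total I = 57.19 in⁴.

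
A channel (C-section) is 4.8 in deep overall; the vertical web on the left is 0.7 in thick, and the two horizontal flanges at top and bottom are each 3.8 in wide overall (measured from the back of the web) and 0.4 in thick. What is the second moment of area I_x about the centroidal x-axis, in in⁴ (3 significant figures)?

I_x ≈ 18.5 in⁴

Split into non-overlapping primitives; take the origin at the lower-left of the bounding box.
Web: 0.7 × 4.8, A = 3.36 in², y = 2.4 in, Ī = 6.4512 in⁴.
Top flange (beyond web): 3.1 × 0.4, A = 1.24 in², y = 4.6 in, Ī = 0.016533 in⁴.
Bottom flange (beyond web): 3.1 × 0.4, A = 1.24 in², y = 0.2 in, Ī = 0.016533 in⁴.
By symmetry the centroid is at mid-height, ȳ = 2.4 in.
Transfer each piece to the centroidal x-axis using Ī + A·d² with d = y − 2.4:
  web: d = 0 in → contributes +6.4512 in⁴
  top flange (beyond web): d = 2.2 in → contributes +6.0181 in⁴
  bottom flange (beyond web): d = -2.2 in → contributes +6.0181 in⁴
Total I = 18.487 in⁴.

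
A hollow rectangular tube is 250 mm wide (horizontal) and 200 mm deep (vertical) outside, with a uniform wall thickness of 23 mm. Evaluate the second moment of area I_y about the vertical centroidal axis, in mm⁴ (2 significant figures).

Decompose the section into non-overlapping parts with the origin at the bottom-left of its bounding rectangle.
Outer rectangle: 250 × 200, A = 50 000 mm², x = 125 mm, Ī = 260 416 667 mm⁴.
Inner void (subtracted): 204 × 154, A = 31 416 mm², x = 125 mm, Ī = 108 950 688 mm⁴.
By symmetry the centroid is at mid-width, x̄ = 125 mm.
All pieces are centred on the vertical centroidal axis, so I = ΣĪ (holes subtracted) = 151 465 979 mm⁴.

I_y ≈ 1.5 × 10⁸ mm⁴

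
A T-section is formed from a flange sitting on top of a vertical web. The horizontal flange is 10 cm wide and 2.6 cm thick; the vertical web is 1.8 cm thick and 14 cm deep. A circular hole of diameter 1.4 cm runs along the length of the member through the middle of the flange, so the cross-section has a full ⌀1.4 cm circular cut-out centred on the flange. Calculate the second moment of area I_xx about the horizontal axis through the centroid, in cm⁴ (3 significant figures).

I_xx ≈ 1280 cm⁴

Treat the section as a set of non-overlapping primitives; coordinates are from the bounding-box lower-left.
Flange: 10 × 2.6, A = 26 cm², y = 15.3 cm, Ī = 14.647 cm⁴.
Web: 1.8 × 14, A = 25.2 cm², y = 7 cm, Ī = 411.6 cm⁴.
Hole (subtracted): ⌀1.4, A = 1.5394 cm², y = 15.3 cm, Ī = 0.18857 cm⁴.
Centroid: ȳ = ΣA·y / ΣA = 11.088 cm.
Transfer each piece to the horizontal axis through the centroid using Ī + A·d² with d = y − 11.088:
  flange: d = 4.2118 cm → contributes +475.86 cm⁴
  web: d = -4.0882 cm → contributes +832.78 cm⁴
  hole: d = 4.2118 cm → contributes −27.496 cm⁴
Total I = 1281.1 cm⁴.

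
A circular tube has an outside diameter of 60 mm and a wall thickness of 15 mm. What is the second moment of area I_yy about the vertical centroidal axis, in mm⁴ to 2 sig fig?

I_yy ≈ 6.0 × 10⁵ mm⁴

Break the section into simple shapes (no overlaps), measuring from the bottom-left corner of the bounding box.
Outer circle: ⌀60, A = 2 827 mm², x = 30 mm, Ī = 636 173 mm⁴.
Bore (subtracted): ⌀30, A = 706.9 mm², x = 30 mm, Ī = 39 761 mm⁴.
By symmetry the centroid is at mid-width, x̄ = 30 mm.
All pieces are centred on the vertical centroidal axis, so I = ΣĪ (holes subtracted) = 596 412 mm⁴.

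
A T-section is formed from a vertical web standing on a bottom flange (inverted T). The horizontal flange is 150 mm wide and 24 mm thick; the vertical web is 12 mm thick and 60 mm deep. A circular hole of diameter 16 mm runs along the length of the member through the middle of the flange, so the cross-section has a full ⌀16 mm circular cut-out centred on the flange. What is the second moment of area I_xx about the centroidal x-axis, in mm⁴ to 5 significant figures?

I_xx ≈ 1.4337 × 10⁶ mm⁴

Decompose the section into non-overlapping parts with the origin at the bottom-left of its bounding rectangle.
Flange: 150 × 24, A = 3 600 mm², y = 12 mm, Ī = 172 800 mm⁴.
Web: 12 × 60, A = 720 mm², y = 54 mm, Ī = 216 000 mm⁴.
Hole (subtracted): ⌀16, A = 201.0619 mm², y = 12 mm, Ī = 3216.991 mm⁴.
Centroid: ȳ = ΣA·y / ΣA = 19.3417 mm.
Transfer each piece to the centroidal x-axis using Ī + A·d² with d = y − 19.3417:
  flange: d = -7.341698 mm → contributes +366841.9 mm⁴
  web: d = 34.6583 mm → contributes +1 080 862 mm⁴
  hole: d = -7.341698 mm → contributes −14054.34 mm⁴
Total I = 1 433 650 mm⁴.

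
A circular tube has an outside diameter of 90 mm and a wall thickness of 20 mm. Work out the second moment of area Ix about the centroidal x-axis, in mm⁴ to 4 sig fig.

Ix ≈ 2.914 × 10⁶ mm⁴

Split into non-overlapping primitives; take the origin at the lower-left of the bounding box.
Outer circle: ⌀90, A = 6361.73 mm², y = 45 mm, Ī = 3 220 623 mm⁴.
Bore (subtracted): ⌀50, A = 1963.5 mm², y = 45 mm, Ī = 306 796 mm⁴.
By symmetry the centroid is at mid-height, ȳ = 45 mm.
All pieces are centred on the centroidal x-axis, so I = ΣĪ (holes subtracted) = 2 913 827 mm⁴.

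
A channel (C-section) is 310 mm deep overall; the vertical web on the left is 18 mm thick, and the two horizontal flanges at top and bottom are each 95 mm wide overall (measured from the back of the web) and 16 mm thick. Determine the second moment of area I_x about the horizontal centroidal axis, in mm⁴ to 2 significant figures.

Decompose the section into non-overlapping parts with the origin at the bottom-left of its bounding rectangle.
Web: 18 × 310, A = 5 580 mm², y = 155 mm, Ī = 44 686 500 mm⁴.
Top flange (beyond web): 77 × 16, A = 1 232 mm², y = 302 mm, Ī = 26 283 mm⁴.
Bottom flange (beyond web): 77 × 16, A = 1 232 mm², y = 8 mm, Ī = 26 283 mm⁴.
By symmetry the centroid is at mid-height, ȳ = 155 mm.
Transfer each piece to the horizontal centroidal axis using Ī + A·d² with d = y − 155:
  web: d = 0 mm → contributes +44 686 500 mm⁴
  top flange (beyond web): d = 147 mm → contributes +26 648 571 mm⁴
  bottom flange (beyond web): d = -147 mm → contributes +26 648 571 mm⁴
Total I = 97 983 641 mm⁴.

I_x ≈ 9.8 × 10⁷ mm⁴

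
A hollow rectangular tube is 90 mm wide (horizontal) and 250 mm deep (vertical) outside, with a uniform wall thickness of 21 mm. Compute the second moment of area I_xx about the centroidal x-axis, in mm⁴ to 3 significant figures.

I_xx ≈ 8.12 × 10⁷ mm⁴

Treat the section as a set of non-overlapping primitives; coordinates are from the bounding-box lower-left.
Outer rectangle: 90 × 250, A = 22 500 mm², y = 125 mm, Ī = 117 187 500 mm⁴.
Inner void (subtracted): 48 × 208, A = 9 984 mm², y = 125 mm, Ī = 35 995 648 mm⁴.
By symmetry the centroid is at mid-height, ȳ = 125 mm.
All pieces are centred on the centroidal x-axis, so I = ΣĪ (holes subtracted) = 81 191 852 mm⁴.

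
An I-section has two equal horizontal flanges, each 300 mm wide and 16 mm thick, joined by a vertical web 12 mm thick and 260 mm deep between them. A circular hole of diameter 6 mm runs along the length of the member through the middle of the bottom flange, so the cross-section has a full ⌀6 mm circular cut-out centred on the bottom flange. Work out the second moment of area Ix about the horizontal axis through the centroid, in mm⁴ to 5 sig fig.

Treat the section as a set of non-overlapping primitives; coordinates are from the bounding-box lower-left.
Bottom flange: 300 × 16, A = 4 800 mm², y = 8 mm, Ī = 102 400 mm⁴.
Web: 12 × 260, A = 3 120 mm², y = 146 mm, Ī = 17 576 000 mm⁴.
Top flange: 300 × 16, A = 4 800 mm², y = 284 mm, Ī = 102 400 mm⁴.
Hole (subtracted): ⌀6, A = 28.27433 mm², y = 8 mm, Ī = 63.61725 mm⁴.
Centroid: ȳ = ΣA·y / ΣA = 146.3074 mm.
Transfer each piece to the horizontal axis through the centroid using Ī + A·d² with d = y − 146.3074:
  bottom flange: d = -138.3074 mm → contributes +91 921 341 mm⁴
  web: d = -0.3074332 mm → contributes +17 576 295 mm⁴
  top flange: d = 137.6926 mm → contributes +91 106 766 mm⁴
  hole: d = -138.3074 mm → contributes −540921.8 mm⁴
Total I = 200 063 480 mm⁴.

Ix ≈ 2.0006 × 10⁸ mm⁴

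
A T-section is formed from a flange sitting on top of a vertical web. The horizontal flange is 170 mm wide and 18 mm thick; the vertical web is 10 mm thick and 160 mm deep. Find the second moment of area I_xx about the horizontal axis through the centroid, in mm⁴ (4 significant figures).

Split into non-overlapping primitives; take the origin at the lower-left of the bounding box.
Flange: 170 × 18, A = 3 060 mm², y = 169 mm, Ī = 82 620 mm⁴.
Web: 10 × 160, A = 1 600 mm², y = 80 mm, Ī = 3 413 333 mm⁴.
Centroid: ȳ = ΣA·y / ΣA = 138.442 mm.
Transfer each piece to the horizontal axis through the centroid using Ī + A·d² with d = y − 138.442:
  flange: d = 30.5579 mm → contributes +2 940 010 mm⁴
  web: d = -58.4421 mm → contributes +8 878 092 mm⁴
Total I = 11 818 103 mm⁴.

I_xx ≈ 1.182 × 10⁷ mm⁴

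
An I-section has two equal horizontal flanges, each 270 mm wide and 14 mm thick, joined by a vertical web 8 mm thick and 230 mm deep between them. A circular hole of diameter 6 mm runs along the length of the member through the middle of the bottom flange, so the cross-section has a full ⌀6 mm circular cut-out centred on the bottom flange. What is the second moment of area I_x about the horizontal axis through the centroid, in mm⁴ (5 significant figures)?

Treat the section as a set of non-overlapping primitives; coordinates are from the bounding-box lower-left.
Bottom flange: 270 × 14, A = 3 780 mm², y = 7 mm, Ī = 61 740 mm⁴.
Web: 8 × 230, A = 1 840 mm², y = 129 mm, Ī = 8 111 333 mm⁴.
Top flange: 270 × 14, A = 3 780 mm², y = 251 mm, Ī = 61 740 mm⁴.
Hole (subtracted): ⌀6, A = 28.27433 mm², y = 7 mm, Ī = 63.61725 mm⁴.
Centroid: ȳ = ΣA·y / ΣA = 129.3681 mm.
Transfer each piece to the horizontal axis through the centroid using Ī + A·d² with d = y − 129.3681:
  bottom flange: d = -122.3681 mm → contributes +56 663 252 mm⁴
  web: d = -0.3680719 mm → contributes +8 111 583 mm⁴
  top flange: d = 121.6319 mm → contributes +55 984 292 mm⁴
  hole: d = -122.3681 mm → contributes −423441.9 mm⁴
Total I = 120 335 685 mm⁴.

I_x ≈ 1.2034 × 10⁸ mm⁴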